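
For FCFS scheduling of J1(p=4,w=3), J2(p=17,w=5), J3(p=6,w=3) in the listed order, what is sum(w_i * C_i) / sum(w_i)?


Completion times:
  J1: C=4, w×C=3×4=12
  J2: C=21, w×C=5×21=105
  J3: C=27, w×C=3×27=81
Sum w×C = 198
Sum w = 11
Weighted avg = 198/11
= 18.00


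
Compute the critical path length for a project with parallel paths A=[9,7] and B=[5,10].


Path A: 9 + 7 = 16
Path B: 5 + 10 = 15
Critical path = longest = max(16, 15)
= 16 (Path A)


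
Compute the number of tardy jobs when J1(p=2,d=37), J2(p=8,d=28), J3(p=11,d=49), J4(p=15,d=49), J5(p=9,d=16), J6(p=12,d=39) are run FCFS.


Completion vs due date:
  J1: C=2, d=37 → on time
  J2: C=10, d=28 → on time
  J3: C=21, d=49 → on time
  J4: C=36, d=49 → on time
  J5: C=45, d=16 → TARDY
  J6: C=57, d=39 → TARDY
Tardy jobs: J5, J6
Count = 2


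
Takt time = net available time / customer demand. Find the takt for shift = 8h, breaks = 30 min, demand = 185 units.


Available = 8×60 - 30 = 450 min
Takt time = 450 / 185
= 2.43 min/unit


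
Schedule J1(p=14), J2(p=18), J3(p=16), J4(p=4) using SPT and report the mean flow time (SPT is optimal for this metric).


SPT order: J4 → J1 → J3 → J2
Completion times:
  J4: C=4
  J1: C=18
  J3: C=34
  J2: C=52
Sum = 108, n = 4
Mean flow = 108/4
= 27.00


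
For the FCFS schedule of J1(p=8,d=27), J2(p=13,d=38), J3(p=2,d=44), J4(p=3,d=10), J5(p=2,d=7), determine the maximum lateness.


Lateness per job (L = C - d):
  J1: C=8, d=27, L=-19
  J2: C=21, d=38, L=-17
  J3: C=23, d=44, L=-21
  J4: C=26, d=10, L=16
  J5: C=28, d=7, L=21
Lmax = max(-19, -17, -21, 16, 21)
= 21


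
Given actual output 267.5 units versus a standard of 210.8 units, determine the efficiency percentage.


Efficiency = (actual / standard) × 100
= (267.5 / 210.8) × 100
= 126.9%


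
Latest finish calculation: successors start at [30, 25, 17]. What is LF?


LF = min of all successor start times
Successors start at: [30, 25, 17]
LF = min(30, 25, 17)
= 17


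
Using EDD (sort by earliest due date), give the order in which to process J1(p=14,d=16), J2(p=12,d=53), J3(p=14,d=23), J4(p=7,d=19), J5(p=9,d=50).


EDD: sort by earliest due date
  J1: d=16, p=14
  J4: d=19, p=7
  J3: d=23, p=14
  J5: d=50, p=9
  J2: d=53, p=12
Order: J1 → J4 → J3 → J5 → J2


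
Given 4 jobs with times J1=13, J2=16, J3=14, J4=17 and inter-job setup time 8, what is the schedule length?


Makespan = Σ processing + (n-1) × setup
= (13 + 16 + 14 + 17) + (4-1)×8
= 60 + 24
= 84 time units


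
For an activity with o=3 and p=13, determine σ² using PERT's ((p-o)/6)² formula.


σ² = ((p - o) / 6)² = (p - o)² / 36
= (13 - 3)² / 36
= 10² / 36
= 100 / 36
= 2.7778


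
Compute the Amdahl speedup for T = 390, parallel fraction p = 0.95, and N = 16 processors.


Amdahl's law: T_p = T × ((1-p) + p/N)
= 390 × ((1-0.95) + 0.95/16)
= 390 × (0.05 + 0.0594)
= 390 × 0.1094
= 42.66
Speedup = 390/42.66
= 9.14×


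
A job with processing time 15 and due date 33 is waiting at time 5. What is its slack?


Slack = due - current_time - processing
= 33 - 5 - 15
= 13


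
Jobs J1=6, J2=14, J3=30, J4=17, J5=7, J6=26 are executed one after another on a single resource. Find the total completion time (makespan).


Sequential makespan: sum all processing times
= 6 + 14 + 30 + 17 + 7 + 26
= 100 time units


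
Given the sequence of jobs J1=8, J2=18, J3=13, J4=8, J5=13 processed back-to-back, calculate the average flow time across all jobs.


Completion times:
  J1: completes at 8
  J2: completes at 26
  J3: completes at 39
  J4: completes at 47
  J5: completes at 60
Sum = 180
Average = 180/5
= 36.00


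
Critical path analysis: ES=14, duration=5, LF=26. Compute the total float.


EF = ES + duration = 14 + 5 = 19
LS = LF - duration = 26 - 5 = 21
Total Float = LF - EF = 26 - 19
(or LS - ES = 21 - 14)
= 7


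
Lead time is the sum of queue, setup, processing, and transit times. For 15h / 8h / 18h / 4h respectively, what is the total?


Lead time = queue + setup + processing + transit
= 15 + 8 + 18 + 4
= 45 hours


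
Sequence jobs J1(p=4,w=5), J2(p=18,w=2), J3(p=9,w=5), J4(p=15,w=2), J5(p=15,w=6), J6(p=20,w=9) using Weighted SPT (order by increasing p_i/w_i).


WSPT (Smith's rule): sort by p/w ascending
  J1: p/w = 4/5 = 0.800
  J3: p/w = 9/5 = 1.800
  J6: p/w = 20/9 = 2.222
  J5: p/w = 15/6 = 2.500
  J4: p/w = 15/2 = 7.500
  J2: p/w = 18/2 = 9.000
Order: J1 → J3 → J6 → J5 → J4 → J2


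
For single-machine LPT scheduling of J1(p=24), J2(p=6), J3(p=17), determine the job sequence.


LPT: sort by longest processing time first
  J1: p=24
  J3: p=17
  J2: p=6
Order: J1 → J3 → J2


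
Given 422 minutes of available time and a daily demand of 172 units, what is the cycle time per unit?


Cycle time = available time / demand
= 422 / 172
= 2.45 min/unit


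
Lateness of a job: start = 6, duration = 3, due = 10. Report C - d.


Completion = 6 + 3 = 9
Lateness = C - d = 9 - 10
= -1


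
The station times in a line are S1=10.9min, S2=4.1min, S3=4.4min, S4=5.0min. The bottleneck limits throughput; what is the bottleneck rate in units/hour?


Bottleneck = longest station time
Station times: [10.9, 4.1, 4.4, 5.0]
Max = 10.9 min
Rate = 60 / 10.9
= 5.50 units/hour (bottleneck: 10.9min)


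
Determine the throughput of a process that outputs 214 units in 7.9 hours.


Throughput = units / time
= 214 / 7.9
= 27.1 units/hour


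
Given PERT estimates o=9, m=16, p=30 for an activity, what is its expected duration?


te = (o + 4m + p) / 6
= (9 + 4×16 + 30) / 6
= (9 + 64 + 30) / 6
= 103 / 6
= 17.17


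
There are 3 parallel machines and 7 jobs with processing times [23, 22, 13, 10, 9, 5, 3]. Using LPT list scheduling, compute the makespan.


Jobs (LPT sorted): [23, 22, 13, 10, 9, 5, 3]
Machines: 3
  J=23 → Machine 1 (load: 0+23=23)
  J=22 → Machine 2 (load: 0+22=22)
  J=13 → Machine 3 (load: 0+13=13)
  J=10 → Machine 3 (load: 13+10=23)
  J=9 → Machine 2 (load: 22+9=31)
  J=5 → Machine 1 (load: 23+5=28)
  J=3 → Machine 3 (load: 23+3=26)
Machine loads: [28, 31, 26]
Makespan = max = 31 time units


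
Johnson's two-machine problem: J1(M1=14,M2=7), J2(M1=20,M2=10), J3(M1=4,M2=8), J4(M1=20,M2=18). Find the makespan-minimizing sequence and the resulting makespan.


Johnson's rule:
Group 1 (M1≤M2, sort by M1): ['J3']
Group 2 (M1>M2, sort desc M2): ['J4', 'J2', 'J1']
Sequence: J3 → J4 → J2 → J1
Makespan calculation:
  J3: M1 done=4, M2 done=12
  J4: M1 done=24, M2 done=42
  J2: M1 done=44, M2 done=54
  J1: M1 done=58, M2 done=65
= Sequence: J3 → J4 → J2 → J1, Makespan: 65


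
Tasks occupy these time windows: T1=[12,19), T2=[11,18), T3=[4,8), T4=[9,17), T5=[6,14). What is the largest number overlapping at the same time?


Check each time point for overlaps:
  t=12: 4 tasks active (T1, T2, T4, T5)
Max concurrent = 4


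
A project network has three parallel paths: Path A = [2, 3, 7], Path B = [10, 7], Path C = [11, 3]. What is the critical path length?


Path A: 2 + 3 + 7 = 12
Path B: 10 + 7 = 17
Path C: 11 + 3 = 14
Critical path = longest = max(12, 17, 14)
= 17 (Path B)


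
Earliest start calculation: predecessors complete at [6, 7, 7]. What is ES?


ES = max of all predecessor completion times
Predecessors: [6, 7, 7]
ES = max(6, 7, 7)
= 7


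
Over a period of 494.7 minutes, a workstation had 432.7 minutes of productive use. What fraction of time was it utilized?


Utilization = busy / total × 100
= 432.7 / 494.7 × 100
= 87.5%


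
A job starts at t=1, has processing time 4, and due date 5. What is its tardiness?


Completion = start + processing = 1 + 4 = 5
Tardiness = max(0, C - d) = max(0, 5 - 5)
= max(0, 0)
= 0


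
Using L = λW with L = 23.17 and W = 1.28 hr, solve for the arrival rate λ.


Little's law: L = λW → λ = L / W
= 23.17 / 1.28
= 18.10 per hour


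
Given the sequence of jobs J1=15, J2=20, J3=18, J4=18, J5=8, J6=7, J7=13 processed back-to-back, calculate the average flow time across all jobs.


Completion times:
  J1: completes at 15
  J2: completes at 35
  J3: completes at 53
  J4: completes at 71
  J5: completes at 79
  J6: completes at 86
  J7: completes at 99
Sum = 438
Average = 438/7
= 62.57


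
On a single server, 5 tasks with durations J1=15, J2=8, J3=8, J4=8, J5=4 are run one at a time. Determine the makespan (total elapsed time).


Sequential makespan: sum all processing times
= 15 + 8 + 8 + 8 + 4
= 43 time units


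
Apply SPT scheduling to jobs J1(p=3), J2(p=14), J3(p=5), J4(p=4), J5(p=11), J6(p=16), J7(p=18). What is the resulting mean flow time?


SPT order: J1 → J4 → J3 → J5 → J2 → J6 → J7
Completion times:
  J1: C=3
  J4: C=7
  J3: C=12
  J5: C=23
  J2: C=37
  J6: C=53
  J7: C=71
Sum = 206, n = 7
Mean flow = 206/7
= 29.43


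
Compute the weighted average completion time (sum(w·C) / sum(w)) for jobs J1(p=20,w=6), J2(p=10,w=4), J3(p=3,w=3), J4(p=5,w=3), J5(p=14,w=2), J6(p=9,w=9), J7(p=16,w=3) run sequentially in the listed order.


Completion times:
  J1: C=20, w×C=6×20=120
  J2: C=30, w×C=4×30=120
  J3: C=33, w×C=3×33=99
  J4: C=38, w×C=3×38=114
  J5: C=52, w×C=2×52=104
  J6: C=61, w×C=9×61=549
  J7: C=77, w×C=3×77=231
Sum w×C = 1337
Sum w = 30
Weighted avg = 1337/30
= 44.57


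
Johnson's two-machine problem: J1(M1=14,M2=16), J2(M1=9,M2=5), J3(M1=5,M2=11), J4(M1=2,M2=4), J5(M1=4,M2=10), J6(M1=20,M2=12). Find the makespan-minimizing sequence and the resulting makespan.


Johnson's rule:
Group 1 (M1≤M2, sort by M1): ['J4', 'J5', 'J3', 'J1']
Group 2 (M1>M2, sort desc M2): ['J6', 'J2']
Sequence: J4 → J5 → J3 → J1 → J6 → J2
Makespan calculation:
  J4: M1 done=2, M2 done=6
  J5: M1 done=6, M2 done=16
  J3: M1 done=11, M2 done=27
  J1: M1 done=25, M2 done=43
  J6: M1 done=45, M2 done=57
  J2: M1 done=54, M2 done=62
= Sequence: J4 → J5 → J3 → J1 → J6 → J2, Makespan: 62


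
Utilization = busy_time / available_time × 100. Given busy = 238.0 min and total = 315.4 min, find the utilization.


Utilization = busy / total × 100
= 238.0 / 315.4 × 100
= 75.5%


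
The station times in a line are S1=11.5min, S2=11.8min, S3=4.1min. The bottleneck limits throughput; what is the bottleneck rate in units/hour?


Bottleneck = longest station time
Station times: [11.5, 11.8, 4.1]
Max = 11.8 min
Rate = 60 / 11.8
= 5.08 units/hour (bottleneck: 11.8min)


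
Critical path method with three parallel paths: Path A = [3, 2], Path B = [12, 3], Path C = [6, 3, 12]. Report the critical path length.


Path A: 3 + 2 = 5
Path B: 12 + 3 = 15
Path C: 6 + 3 + 12 = 21
Critical path = longest = max(5, 15, 21)
= 21 (Path C)


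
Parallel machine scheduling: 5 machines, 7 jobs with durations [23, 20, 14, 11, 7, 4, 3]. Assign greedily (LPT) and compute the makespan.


Jobs (LPT sorted): [23, 20, 14, 11, 7, 4, 3]
Machines: 5
  J=23 → Machine 1 (load: 0+23=23)
  J=20 → Machine 2 (load: 0+20=20)
  J=14 → Machine 3 (load: 0+14=14)
  J=11 → Machine 4 (load: 0+11=11)
  J=7 → Machine 5 (load: 0+7=7)
  J=4 → Machine 5 (load: 7+4=11)
  J=3 → Machine 4 (load: 11+3=14)
Machine loads: [23, 20, 14, 14, 11]
Makespan = max = 23 time units


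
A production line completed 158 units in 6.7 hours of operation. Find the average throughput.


Throughput = units / time
= 158 / 6.7
= 23.6 units/hour


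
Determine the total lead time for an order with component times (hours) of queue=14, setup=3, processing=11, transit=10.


Lead time = queue + setup + processing + transit
= 14 + 3 + 11 + 10
= 38 hours


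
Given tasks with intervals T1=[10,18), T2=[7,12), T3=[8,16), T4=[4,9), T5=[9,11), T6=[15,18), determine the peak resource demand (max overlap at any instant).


Check each time point for overlaps:
  t=10: 4 tasks active (T1, T2, T3, T5)
Max concurrent = 4


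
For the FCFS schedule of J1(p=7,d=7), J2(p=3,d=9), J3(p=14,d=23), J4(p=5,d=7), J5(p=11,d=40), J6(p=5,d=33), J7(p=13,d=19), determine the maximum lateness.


Lateness per job (L = C - d):
  J1: C=7, d=7, L=0
  J2: C=10, d=9, L=1
  J3: C=24, d=23, L=1
  J4: C=29, d=7, L=22
  J5: C=40, d=40, L=0
  J6: C=45, d=33, L=12
  J7: C=58, d=19, L=39
Lmax = max(0, 1, 1, 22, 0, 12, 39)
= 39


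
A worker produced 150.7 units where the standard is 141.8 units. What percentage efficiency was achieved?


Efficiency = (actual / standard) × 100
= (150.7 / 141.8) × 100
= 106.3%


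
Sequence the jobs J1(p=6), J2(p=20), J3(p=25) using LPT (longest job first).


LPT: sort by longest processing time first
  J3: p=25
  J2: p=20
  J1: p=6
Order: J3 → J2 → J1


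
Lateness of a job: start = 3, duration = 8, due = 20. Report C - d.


Completion = 3 + 8 = 11
Lateness = C - d = 11 - 20
= -9


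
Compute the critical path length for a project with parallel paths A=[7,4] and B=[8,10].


Path A: 7 + 4 = 11
Path B: 8 + 10 = 18
Critical path = longest = max(11, 18)
= 18 (Path B)


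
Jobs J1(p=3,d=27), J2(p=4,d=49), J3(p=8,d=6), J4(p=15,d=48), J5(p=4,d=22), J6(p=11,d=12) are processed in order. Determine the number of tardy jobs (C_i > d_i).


Completion vs due date:
  J1: C=3, d=27 → on time
  J2: C=7, d=49 → on time
  J3: C=15, d=6 → TARDY
  J4: C=30, d=48 → on time
  J5: C=34, d=22 → TARDY
  J6: C=45, d=12 → TARDY
Tardy jobs: J3, J5, J6
Count = 3


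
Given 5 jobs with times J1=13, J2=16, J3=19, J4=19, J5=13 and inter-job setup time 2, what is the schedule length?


Makespan = Σ processing + (n-1) × setup
= (13 + 16 + 19 + 19 + 13) + (5-1)×2
= 80 + 8
= 88 time units


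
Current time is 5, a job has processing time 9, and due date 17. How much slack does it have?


Slack = due - current_time - processing
= 17 - 5 - 9
= 3


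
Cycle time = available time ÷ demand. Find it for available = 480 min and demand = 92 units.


Cycle time = available time / demand
= 480 / 92
= 5.22 min/unit


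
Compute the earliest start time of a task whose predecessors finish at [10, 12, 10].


ES = max of all predecessor completion times
Predecessors: [10, 12, 10]
ES = max(10, 12, 10)
= 12


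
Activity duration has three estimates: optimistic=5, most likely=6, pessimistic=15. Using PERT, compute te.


te = (o + 4m + p) / 6
= (5 + 4×6 + 15) / 6
= (5 + 24 + 15) / 6
= 44 / 6
= 7.33


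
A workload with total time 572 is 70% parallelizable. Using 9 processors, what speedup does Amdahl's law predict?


Amdahl's law: T_p = T × ((1-p) + p/N)
= 572 × ((1-0.7) + 0.7/9)
= 572 × (0.30 + 0.0778)
= 572 × 0.3778
= 216.09
Speedup = 572/216.09
= 2.65×


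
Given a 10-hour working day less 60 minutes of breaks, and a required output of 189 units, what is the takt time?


Available = 10×60 - 60 = 540 min
Takt time = 540 / 189
= 2.86 min/unit


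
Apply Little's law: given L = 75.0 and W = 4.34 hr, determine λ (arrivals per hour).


Little's law: L = λW → λ = L / W
= 75.0 / 4.34
= 17.28 per hour


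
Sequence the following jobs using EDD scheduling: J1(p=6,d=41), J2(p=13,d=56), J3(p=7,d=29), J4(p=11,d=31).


EDD: sort by earliest due date
  J3: d=29, p=7
  J4: d=31, p=11
  J1: d=41, p=6
  J2: d=56, p=13
Order: J3 → J4 → J1 → J2


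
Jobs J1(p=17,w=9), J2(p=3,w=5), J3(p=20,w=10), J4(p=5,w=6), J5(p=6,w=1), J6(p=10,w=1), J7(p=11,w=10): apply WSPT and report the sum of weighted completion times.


WSPT order (by p/w): J2 → J4 → J7 → J1 → J3 → J5 → J6
  J2: C=3, w·C=5×3=15
  J4: C=8, w·C=6×8=48
  J7: C=19, w·C=10×19=190
  J1: C=36, w·C=9×36=324
  J3: C=56, w·C=10×56=560
  J5: C=62, w·C=1×62=62
  J6: C=72, w·C=1×72=72
Σ w·C = 1271
= 1271


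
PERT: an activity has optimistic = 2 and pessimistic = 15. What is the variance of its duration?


σ² = ((p - o) / 6)² = (p - o)² / 36
= (15 - 2)² / 36
= 13² / 36
= 169 / 36
= 4.6944


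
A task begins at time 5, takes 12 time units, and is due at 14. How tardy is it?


Completion = start + processing = 5 + 12 = 17
Tardiness = max(0, C - d) = max(0, 17 - 14)
= max(0, 3)
= 3


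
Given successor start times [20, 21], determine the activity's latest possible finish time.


LF = min of all successor start times
Successors start at: [20, 21]
LF = min(20, 21)
= 20


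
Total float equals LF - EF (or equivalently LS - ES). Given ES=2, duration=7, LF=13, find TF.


EF = ES + duration = 2 + 7 = 9
LS = LF - duration = 13 - 7 = 6
Total Float = LF - EF = 13 - 9
(or LS - ES = 6 - 2)
= 4


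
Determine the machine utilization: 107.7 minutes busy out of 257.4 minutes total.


Utilization = busy / total × 100
= 107.7 / 257.4 × 100
= 41.8%


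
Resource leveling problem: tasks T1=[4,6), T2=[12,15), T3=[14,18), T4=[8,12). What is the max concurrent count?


Check each time point for overlaps:
  t=14: 2 tasks active (T2, T3)
Max concurrent = 2


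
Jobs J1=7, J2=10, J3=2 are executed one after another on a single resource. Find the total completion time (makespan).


Sequential makespan: sum all processing times
= 7 + 10 + 2
= 19 time units


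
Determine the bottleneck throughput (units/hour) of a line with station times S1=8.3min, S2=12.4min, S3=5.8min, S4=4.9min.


Bottleneck = longest station time
Station times: [8.3, 12.4, 5.8, 4.9]
Max = 12.4 min
Rate = 60 / 12.4
= 4.84 units/hour (bottleneck: 12.4min)


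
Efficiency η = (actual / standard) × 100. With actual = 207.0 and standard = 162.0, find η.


Efficiency = (actual / standard) × 100
= (207.0 / 162.0) × 100
= 127.8%


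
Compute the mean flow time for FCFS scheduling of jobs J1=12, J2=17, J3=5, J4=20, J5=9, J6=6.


Completion times:
  J1: completes at 12
  J2: completes at 29
  J3: completes at 34
  J4: completes at 54
  J5: completes at 63
  J6: completes at 69
Sum = 261
Average = 261/6
= 43.50


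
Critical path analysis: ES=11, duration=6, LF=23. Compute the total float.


EF = ES + duration = 11 + 6 = 17
LS = LF - duration = 23 - 6 = 17
Total Float = LF - EF = 23 - 17
(or LS - ES = 17 - 11)
= 6


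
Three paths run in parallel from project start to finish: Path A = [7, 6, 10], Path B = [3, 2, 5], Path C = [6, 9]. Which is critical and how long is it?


Path A: 7 + 6 + 10 = 23
Path B: 3 + 2 + 5 = 10
Path C: 6 + 9 = 15
Critical path = longest = max(23, 10, 15)
= 23 (Path A)


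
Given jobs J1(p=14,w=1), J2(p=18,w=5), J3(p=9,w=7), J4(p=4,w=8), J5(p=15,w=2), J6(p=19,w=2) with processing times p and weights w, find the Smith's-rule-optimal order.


WSPT (Smith's rule): sort by p/w ascending
  J4: p/w = 4/8 = 0.500
  J3: p/w = 9/7 = 1.286
  J2: p/w = 18/5 = 3.600
  J5: p/w = 15/2 = 7.500
  J6: p/w = 19/2 = 9.500
  J1: p/w = 14/1 = 14.000
Order: J4 → J3 → J2 → J5 → J6 → J1


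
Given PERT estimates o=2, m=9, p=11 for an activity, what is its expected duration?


te = (o + 4m + p) / 6
= (2 + 4×9 + 11) / 6
= (2 + 36 + 11) / 6
= 49 / 6
= 8.17


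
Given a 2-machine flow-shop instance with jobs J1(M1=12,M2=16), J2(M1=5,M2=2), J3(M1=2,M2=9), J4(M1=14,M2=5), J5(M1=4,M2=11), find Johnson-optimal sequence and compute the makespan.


Johnson's rule:
Group 1 (M1≤M2, sort by M1): ['J3', 'J5', 'J1']
Group 2 (M1>M2, sort desc M2): ['J4', 'J2']
Sequence: J3 → J5 → J1 → J4 → J2
Makespan calculation:
  J3: M1 done=2, M2 done=11
  J5: M1 done=6, M2 done=22
  J1: M1 done=18, M2 done=38
  J4: M1 done=32, M2 done=43
  J2: M1 done=37, M2 done=45
= Sequence: J3 → J5 → J1 → J4 → J2, Makespan: 45


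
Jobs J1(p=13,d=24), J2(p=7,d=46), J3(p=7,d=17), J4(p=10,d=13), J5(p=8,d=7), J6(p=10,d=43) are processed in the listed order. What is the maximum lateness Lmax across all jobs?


Lateness per job (L = C - d):
  J1: C=13, d=24, L=-11
  J2: C=20, d=46, L=-26
  J3: C=27, d=17, L=10
  J4: C=37, d=13, L=24
  J5: C=45, d=7, L=38
  J6: C=55, d=43, L=12
Lmax = max(-11, -26, 10, 24, 38, 12)
= 38


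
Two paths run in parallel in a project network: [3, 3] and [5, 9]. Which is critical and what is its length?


Path A: 3 + 3 = 6
Path B: 5 + 9 = 14
Critical path = longest = max(6, 14)
= 14 (Path B)


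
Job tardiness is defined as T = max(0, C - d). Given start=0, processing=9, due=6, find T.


Completion = start + processing = 0 + 9 = 9
Tardiness = max(0, C - d) = max(0, 9 - 6)
= max(0, 3)
= 3


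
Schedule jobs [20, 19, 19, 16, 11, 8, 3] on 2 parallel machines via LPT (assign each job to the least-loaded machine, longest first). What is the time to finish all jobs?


Jobs (LPT sorted): [20, 19, 19, 16, 11, 8, 3]
Machines: 2
  J=20 → Machine 1 (load: 0+20=20)
  J=19 → Machine 2 (load: 0+19=19)
  J=19 → Machine 2 (load: 19+19=38)
  J=16 → Machine 1 (load: 20+16=36)
  J=11 → Machine 1 (load: 36+11=47)
  J=8 → Machine 2 (load: 38+8=46)
  J=3 → Machine 2 (load: 46+3=49)
Machine loads: [47, 49]
Makespan = max = 49 time units


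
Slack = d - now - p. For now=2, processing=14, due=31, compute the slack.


Slack = due - current_time - processing
= 31 - 2 - 14
= 15


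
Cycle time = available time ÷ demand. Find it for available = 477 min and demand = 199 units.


Cycle time = available time / demand
= 477 / 199
= 2.40 min/unit


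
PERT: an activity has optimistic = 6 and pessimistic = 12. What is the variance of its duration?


σ² = ((p - o) / 6)² = (p - o)² / 36
= (12 - 6)² / 36
= 6² / 36
= 36 / 36
= 1.0000


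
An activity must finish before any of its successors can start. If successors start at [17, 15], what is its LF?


LF = min of all successor start times
Successors start at: [17, 15]
LF = min(17, 15)
= 15


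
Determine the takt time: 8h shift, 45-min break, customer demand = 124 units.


Available = 8×60 - 45 = 435 min
Takt time = 435 / 124
= 3.51 min/unit


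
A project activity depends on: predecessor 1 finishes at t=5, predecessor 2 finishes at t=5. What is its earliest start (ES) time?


ES = max of all predecessor completion times
Predecessors: [5, 5]
ES = max(5, 5)
= 5


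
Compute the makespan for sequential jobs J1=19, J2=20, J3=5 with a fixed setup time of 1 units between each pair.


Makespan = Σ processing + (n-1) × setup
= (19 + 20 + 5) + (3-1)×1
= 44 + 2
= 46 time units


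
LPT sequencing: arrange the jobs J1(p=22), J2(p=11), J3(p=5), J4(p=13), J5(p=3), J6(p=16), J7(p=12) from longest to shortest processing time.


LPT: sort by longest processing time first
  J1: p=22
  J6: p=16
  J4: p=13
  J7: p=12
  J2: p=11
  J3: p=5
  J5: p=3
Order: J1 → J6 → J4 → J7 → J2 → J3 → J5


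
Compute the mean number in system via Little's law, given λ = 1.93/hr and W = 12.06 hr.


Little's law: L = λ × W
= 1.93 × 12.06
= 23.28


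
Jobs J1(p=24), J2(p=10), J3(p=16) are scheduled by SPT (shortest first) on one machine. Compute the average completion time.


SPT order: J2 → J3 → J1
Completion times:
  J2: C=10
  J3: C=26
  J1: C=50
Sum = 86, n = 3
Mean flow = 86/3
= 28.67


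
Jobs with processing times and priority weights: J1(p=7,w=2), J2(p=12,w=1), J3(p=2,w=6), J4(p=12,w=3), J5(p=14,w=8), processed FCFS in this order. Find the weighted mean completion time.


Completion times:
  J1: C=7, w×C=2×7=14
  J2: C=19, w×C=1×19=19
  J3: C=21, w×C=6×21=126
  J4: C=33, w×C=3×33=99
  J5: C=47, w×C=8×47=376
Sum w×C = 634
Sum w = 20
Weighted avg = 634/20
= 31.70


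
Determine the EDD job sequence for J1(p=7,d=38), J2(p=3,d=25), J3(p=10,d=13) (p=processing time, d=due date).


EDD: sort by earliest due date
  J3: d=13, p=10
  J2: d=25, p=3
  J1: d=38, p=7
Order: J3 → J2 → J1


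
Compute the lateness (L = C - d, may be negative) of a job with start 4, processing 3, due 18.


Completion = 4 + 3 = 7
Lateness = C - d = 7 - 18
= -11


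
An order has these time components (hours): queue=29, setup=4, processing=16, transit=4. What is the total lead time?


Lead time = queue + setup + processing + transit
= 29 + 4 + 16 + 4
= 53 hours


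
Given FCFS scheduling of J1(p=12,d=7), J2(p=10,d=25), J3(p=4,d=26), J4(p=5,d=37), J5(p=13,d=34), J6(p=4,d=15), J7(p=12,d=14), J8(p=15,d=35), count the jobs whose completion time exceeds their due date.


Completion vs due date:
  J1: C=12, d=7 → TARDY
  J2: C=22, d=25 → on time
  J3: C=26, d=26 → on time
  J4: C=31, d=37 → on time
  J5: C=44, d=34 → TARDY
  J6: C=48, d=15 → TARDY
  J7: C=60, d=14 → TARDY
  J8: C=75, d=35 → TARDY
Tardy jobs: J1, J5, J6, J7, J8
Count = 5


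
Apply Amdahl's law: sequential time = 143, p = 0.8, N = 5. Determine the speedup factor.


Amdahl's law: T_p = T × ((1-p) + p/N)
= 143 × ((1-0.8) + 0.8/5)
= 143 × (0.20 + 0.1600)
= 143 × 0.3600
= 51.48
Speedup = 143/51.48
= 2.78×


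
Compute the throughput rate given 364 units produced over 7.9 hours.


Throughput = units / time
= 364 / 7.9
= 46.1 units/hour


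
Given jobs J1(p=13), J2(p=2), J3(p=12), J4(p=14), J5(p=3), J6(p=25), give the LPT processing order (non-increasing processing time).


LPT: sort by longest processing time first
  J6: p=25
  J4: p=14
  J1: p=13
  J3: p=12
  J5: p=3
  J2: p=2
Order: J6 → J4 → J1 → J3 → J5 → J2


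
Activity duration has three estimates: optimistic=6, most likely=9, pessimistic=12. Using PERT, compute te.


te = (o + 4m + p) / 6
= (6 + 4×9 + 12) / 6
= (6 + 36 + 12) / 6
= 54 / 6
= 9.00


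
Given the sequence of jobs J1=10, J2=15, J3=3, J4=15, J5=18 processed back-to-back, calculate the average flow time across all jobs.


Completion times:
  J1: completes at 10
  J2: completes at 25
  J3: completes at 28
  J4: completes at 43
  J5: completes at 61
Sum = 167
Average = 167/5
= 33.40


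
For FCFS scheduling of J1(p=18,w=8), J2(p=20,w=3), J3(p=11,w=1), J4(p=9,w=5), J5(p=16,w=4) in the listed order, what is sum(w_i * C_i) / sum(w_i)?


Completion times:
  J1: C=18, w×C=8×18=144
  J2: C=38, w×C=3×38=114
  J3: C=49, w×C=1×49=49
  J4: C=58, w×C=5×58=290
  J5: C=74, w×C=4×74=296
Sum w×C = 893
Sum w = 21
Weighted avg = 893/21
= 42.52


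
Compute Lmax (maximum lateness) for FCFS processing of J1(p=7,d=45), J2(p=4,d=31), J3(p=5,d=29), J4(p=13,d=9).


Lateness per job (L = C - d):
  J1: C=7, d=45, L=-38
  J2: C=11, d=31, L=-20
  J3: C=16, d=29, L=-13
  J4: C=29, d=9, L=20
Lmax = max(-38, -20, -13, 20)
= 20


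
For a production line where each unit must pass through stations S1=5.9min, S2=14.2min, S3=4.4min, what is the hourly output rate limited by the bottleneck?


Bottleneck = longest station time
Station times: [5.9, 14.2, 4.4]
Max = 14.2 min
Rate = 60 / 14.2
= 4.23 units/hour (bottleneck: 14.2min)


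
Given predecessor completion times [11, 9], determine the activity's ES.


ES = max of all predecessor completion times
Predecessors: [11, 9]
ES = max(11, 9)
= 11


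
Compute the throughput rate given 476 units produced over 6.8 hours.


Throughput = units / time
= 476 / 6.8
= 70.0 units/hour


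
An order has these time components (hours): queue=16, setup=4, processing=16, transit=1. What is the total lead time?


Lead time = queue + setup + processing + transit
= 16 + 4 + 16 + 1
= 37 hours


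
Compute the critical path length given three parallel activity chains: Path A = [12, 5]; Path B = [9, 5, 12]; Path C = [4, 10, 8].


Path A: 12 + 5 = 17
Path B: 9 + 5 + 12 = 26
Path C: 4 + 10 + 8 = 22
Critical path = longest = max(17, 26, 22)
= 26 (Path B)


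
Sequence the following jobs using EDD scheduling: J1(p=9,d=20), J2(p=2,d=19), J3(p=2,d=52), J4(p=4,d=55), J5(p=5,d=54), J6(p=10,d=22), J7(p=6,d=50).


EDD: sort by earliest due date
  J2: d=19, p=2
  J1: d=20, p=9
  J6: d=22, p=10
  J7: d=50, p=6
  J3: d=52, p=2
  J5: d=54, p=5
  J4: d=55, p=4
Order: J2 → J1 → J6 → J7 → J3 → J5 → J4


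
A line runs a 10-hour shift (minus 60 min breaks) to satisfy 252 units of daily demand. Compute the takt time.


Available = 10×60 - 60 = 540 min
Takt time = 540 / 252
= 2.14 min/unit


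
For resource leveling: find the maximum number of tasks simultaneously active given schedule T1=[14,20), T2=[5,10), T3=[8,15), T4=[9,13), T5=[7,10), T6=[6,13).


Check each time point for overlaps:
  t=9: 5 tasks active (T2, T3, T4, T5, T6)
Max concurrent = 5


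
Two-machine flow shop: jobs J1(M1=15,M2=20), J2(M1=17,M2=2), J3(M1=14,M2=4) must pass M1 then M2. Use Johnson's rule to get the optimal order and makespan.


Johnson's rule:
Group 1 (M1≤M2, sort by M1): ['J1']
Group 2 (M1>M2, sort desc M2): ['J3', 'J2']
Sequence: J1 → J3 → J2
Makespan calculation:
  J1: M1 done=15, M2 done=35
  J3: M1 done=29, M2 done=39
  J2: M1 done=46, M2 done=48
= Sequence: J1 → J3 → J2, Makespan: 48


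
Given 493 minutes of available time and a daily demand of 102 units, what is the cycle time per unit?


Cycle time = available time / demand
= 493 / 102
= 4.83 min/unit


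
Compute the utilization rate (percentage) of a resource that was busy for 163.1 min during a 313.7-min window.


Utilization = busy / total × 100
= 163.1 / 313.7 × 100
= 52.0%


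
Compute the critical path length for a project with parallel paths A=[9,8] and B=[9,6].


Path A: 9 + 8 = 17
Path B: 9 + 6 = 15
Critical path = longest = max(17, 15)
= 17 (Path A)


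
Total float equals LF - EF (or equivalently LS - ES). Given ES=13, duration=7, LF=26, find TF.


EF = ES + duration = 13 + 7 = 20
LS = LF - duration = 26 - 7 = 19
Total Float = LF - EF = 26 - 20
(or LS - ES = 19 - 13)
= 6


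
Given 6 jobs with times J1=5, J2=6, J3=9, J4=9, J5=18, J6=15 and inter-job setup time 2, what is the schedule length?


Makespan = Σ processing + (n-1) × setup
= (5 + 6 + 9 + 9 + 18 + 15) + (6-1)×2
= 62 + 10
= 72 time units


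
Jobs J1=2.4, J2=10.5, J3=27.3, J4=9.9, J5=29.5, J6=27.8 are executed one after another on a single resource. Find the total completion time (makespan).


Sequential makespan: sum all processing times
= 2.4 + 10.5 + 27.3 + 9.9 + 29.5 + 27.8
= 107.4 time units


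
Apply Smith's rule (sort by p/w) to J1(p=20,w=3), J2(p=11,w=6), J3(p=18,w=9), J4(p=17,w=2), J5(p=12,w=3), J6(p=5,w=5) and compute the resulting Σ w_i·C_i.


WSPT order (by p/w): J6 → J2 → J3 → J5 → J1 → J4
  J6: C=5, w·C=5×5=25
  J2: C=16, w·C=6×16=96
  J3: C=34, w·C=9×34=306
  J5: C=46, w·C=3×46=138
  J1: C=66, w·C=3×66=198
  J4: C=83, w·C=2×83=166
Σ w·C = 929
= 929


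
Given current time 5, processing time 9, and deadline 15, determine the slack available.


Slack = due - current_time - processing
= 15 - 5 - 9
= 1


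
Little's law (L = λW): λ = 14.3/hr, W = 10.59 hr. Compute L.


Little's law: L = λ × W
= 14.3 × 10.59
= 151.44


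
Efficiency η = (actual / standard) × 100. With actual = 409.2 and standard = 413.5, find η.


Efficiency = (actual / standard) × 100
= (409.2 / 413.5) × 100
= 99.0%


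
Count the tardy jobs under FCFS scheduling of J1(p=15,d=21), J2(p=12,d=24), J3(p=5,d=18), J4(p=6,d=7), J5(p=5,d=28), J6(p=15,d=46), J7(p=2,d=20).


Completion vs due date:
  J1: C=15, d=21 → on time
  J2: C=27, d=24 → TARDY
  J3: C=32, d=18 → TARDY
  J4: C=38, d=7 → TARDY
  J5: C=43, d=28 → TARDY
  J6: C=58, d=46 → TARDY
  J7: C=60, d=20 → TARDY
Tardy jobs: J2, J3, J4, J5, J6, J7
Count = 6


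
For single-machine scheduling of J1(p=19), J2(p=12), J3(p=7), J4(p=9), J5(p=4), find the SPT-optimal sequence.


SPT: sort by shortest processing time
  J5: p=4
  J3: p=7
  J4: p=9
  J2: p=12
  J1: p=19
Order: J5 → J3 → J4 → J2 → J1


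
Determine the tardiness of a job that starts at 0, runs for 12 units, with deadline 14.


Completion = start + processing = 0 + 12 = 12
Tardiness = max(0, C - d) = max(0, 12 - 14)
= max(0, -2)
= 0


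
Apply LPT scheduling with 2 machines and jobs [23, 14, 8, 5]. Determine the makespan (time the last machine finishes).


Jobs (LPT sorted): [23, 14, 8, 5]
Machines: 2
  J=23 → Machine 1 (load: 0+23=23)
  J=14 → Machine 2 (load: 0+14=14)
  J=8 → Machine 2 (load: 14+8=22)
  J=5 → Machine 2 (load: 22+5=27)
Machine loads: [23, 27]
Makespan = max = 27 time units


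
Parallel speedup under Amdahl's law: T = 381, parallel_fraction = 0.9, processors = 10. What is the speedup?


Amdahl's law: T_p = T × ((1-p) + p/N)
= 381 × ((1-0.9) + 0.9/10)
= 381 × (0.10 + 0.0900)
= 381 × 0.1900
= 72.39
Speedup = 381/72.39
= 5.26×


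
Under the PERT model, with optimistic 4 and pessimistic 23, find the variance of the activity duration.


σ² = ((p - o) / 6)² = (p - o)² / 36
= (23 - 4)² / 36
= 19² / 36
= 361 / 36
= 10.0278


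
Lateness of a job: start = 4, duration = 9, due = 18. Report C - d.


Completion = 4 + 9 = 13
Lateness = C - d = 13 - 18
= -5


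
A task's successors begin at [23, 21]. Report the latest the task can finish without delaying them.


LF = min of all successor start times
Successors start at: [23, 21]
LF = min(23, 21)
= 21


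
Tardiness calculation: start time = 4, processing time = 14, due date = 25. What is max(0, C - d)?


Completion = start + processing = 4 + 14 = 18
Tardiness = max(0, C - d) = max(0, 18 - 25)
= max(0, -7)
= 0


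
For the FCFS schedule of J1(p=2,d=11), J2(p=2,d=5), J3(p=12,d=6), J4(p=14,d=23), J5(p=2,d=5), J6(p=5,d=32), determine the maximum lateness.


Lateness per job (L = C - d):
  J1: C=2, d=11, L=-9
  J2: C=4, d=5, L=-1
  J3: C=16, d=6, L=10
  J4: C=30, d=23, L=7
  J5: C=32, d=5, L=27
  J6: C=37, d=32, L=5
Lmax = max(-9, -1, 10, 7, 27, 5)
= 27


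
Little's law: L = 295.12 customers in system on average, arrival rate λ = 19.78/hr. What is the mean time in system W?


Little's law: L = λW → W = L / λ
= 295.12 / 19.78
= 14.92 hours


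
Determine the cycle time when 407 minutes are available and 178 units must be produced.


Cycle time = available time / demand
= 407 / 178
= 2.29 min/unit


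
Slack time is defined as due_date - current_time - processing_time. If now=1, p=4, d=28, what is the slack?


Slack = due - current_time - processing
= 28 - 1 - 4
= 23


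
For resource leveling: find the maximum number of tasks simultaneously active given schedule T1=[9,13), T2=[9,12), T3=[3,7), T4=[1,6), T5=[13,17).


Check each time point for overlaps:
  t=3: 2 tasks active (T3, T4)
Max concurrent = 2


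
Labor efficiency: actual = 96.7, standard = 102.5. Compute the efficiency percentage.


Efficiency = (actual / standard) × 100
= (96.7 / 102.5) × 100
= 94.3%


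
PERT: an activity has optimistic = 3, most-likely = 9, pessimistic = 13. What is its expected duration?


te = (o + 4m + p) / 6
= (3 + 4×9 + 13) / 6
= (3 + 36 + 13) / 6
= 52 / 6
= 8.67


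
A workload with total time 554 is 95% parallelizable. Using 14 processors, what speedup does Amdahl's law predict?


Amdahl's law: T_p = T × ((1-p) + p/N)
= 554 × ((1-0.95) + 0.95/14)
= 554 × (0.05 + 0.0679)
= 554 × 0.1179
= 65.29
Speedup = 554/65.29
= 8.48×


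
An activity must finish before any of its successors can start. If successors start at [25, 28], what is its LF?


LF = min of all successor start times
Successors start at: [25, 28]
LF = min(25, 28)
= 25


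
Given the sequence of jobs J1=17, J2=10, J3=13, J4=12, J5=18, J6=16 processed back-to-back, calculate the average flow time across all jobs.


Completion times:
  J1: completes at 17
  J2: completes at 27
  J3: completes at 40
  J4: completes at 52
  J5: completes at 70
  J6: completes at 86
Sum = 292
Average = 292/6
= 48.67


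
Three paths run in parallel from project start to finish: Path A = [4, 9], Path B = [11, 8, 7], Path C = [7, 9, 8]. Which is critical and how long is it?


Path A: 4 + 9 = 13
Path B: 11 + 8 + 7 = 26
Path C: 7 + 9 + 8 = 24
Critical path = longest = max(13, 26, 24)
= 26 (Path B)


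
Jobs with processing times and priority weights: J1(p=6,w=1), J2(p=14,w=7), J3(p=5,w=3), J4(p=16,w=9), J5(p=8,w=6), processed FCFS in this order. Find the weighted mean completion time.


Completion times:
  J1: C=6, w×C=1×6=6
  J2: C=20, w×C=7×20=140
  J3: C=25, w×C=3×25=75
  J4: C=41, w×C=9×41=369
  J5: C=49, w×C=6×49=294
Sum w×C = 884
Sum w = 26
Weighted avg = 884/26
= 34.00


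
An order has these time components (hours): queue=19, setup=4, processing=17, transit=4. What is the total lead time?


Lead time = queue + setup + processing + transit
= 19 + 4 + 17 + 4
= 44 hours


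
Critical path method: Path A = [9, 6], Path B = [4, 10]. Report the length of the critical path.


Path A: 9 + 6 = 15
Path B: 4 + 10 = 14
Critical path = longest = max(15, 14)
= 15 (Path A)


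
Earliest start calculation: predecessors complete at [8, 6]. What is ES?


ES = max of all predecessor completion times
Predecessors: [8, 6]
ES = max(8, 6)
= 8


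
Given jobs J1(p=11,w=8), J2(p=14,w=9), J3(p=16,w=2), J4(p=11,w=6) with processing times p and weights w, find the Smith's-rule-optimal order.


WSPT (Smith's rule): sort by p/w ascending
  J1: p/w = 11/8 = 1.375
  J2: p/w = 14/9 = 1.556
  J4: p/w = 11/6 = 1.833
  J3: p/w = 16/2 = 8.000
Order: J1 → J2 → J4 → J3


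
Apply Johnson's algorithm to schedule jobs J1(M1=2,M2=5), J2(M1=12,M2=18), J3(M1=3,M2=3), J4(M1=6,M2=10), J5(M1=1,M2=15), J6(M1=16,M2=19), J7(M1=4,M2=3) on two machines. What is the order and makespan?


Johnson's rule:
Group 1 (M1≤M2, sort by M1): ['J5', 'J1', 'J3', 'J4', 'J2', 'J6']
Group 2 (M1>M2, sort desc M2): ['J7']
Sequence: J5 → J1 → J3 → J4 → J2 → J6 → J7
Makespan calculation:
  J5: M1 done=1, M2 done=16
  J1: M1 done=3, M2 done=21
  J3: M1 done=6, M2 done=24
  J4: M1 done=12, M2 done=34
  J2: M1 done=24, M2 done=52
  J6: M1 done=40, M2 done=71
  J7: M1 done=44, M2 done=74
= Sequence: J5 → J1 → J3 → J4 → J2 → J6 → J7, Makespan: 74


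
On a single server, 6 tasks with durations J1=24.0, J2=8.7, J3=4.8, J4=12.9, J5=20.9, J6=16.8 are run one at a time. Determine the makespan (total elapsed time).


Sequential makespan: sum all processing times
= 24.0 + 8.7 + 4.8 + 12.9 + 20.9 + 16.8
= 88.1 time units


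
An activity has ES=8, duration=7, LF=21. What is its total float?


EF = ES + duration = 8 + 7 = 15
LS = LF - duration = 21 - 7 = 14
Total Float = LF - EF = 21 - 15
(or LS - ES = 14 - 8)
= 6


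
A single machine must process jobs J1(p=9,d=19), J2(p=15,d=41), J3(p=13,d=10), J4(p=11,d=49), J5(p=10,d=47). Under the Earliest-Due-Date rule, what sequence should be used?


EDD: sort by earliest due date
  J3: d=10, p=13
  J1: d=19, p=9
  J2: d=41, p=15
  J5: d=47, p=10
  J4: d=49, p=11
Order: J3 → J1 → J2 → J5 → J4


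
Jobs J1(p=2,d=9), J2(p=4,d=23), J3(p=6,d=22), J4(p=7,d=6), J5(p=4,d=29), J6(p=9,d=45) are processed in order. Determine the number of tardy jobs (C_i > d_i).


Completion vs due date:
  J1: C=2, d=9 → on time
  J2: C=6, d=23 → on time
  J3: C=12, d=22 → on time
  J4: C=19, d=6 → TARDY
  J5: C=23, d=29 → on time
  J6: C=32, d=45 → on time
Tardy jobs: J4
Count = 1


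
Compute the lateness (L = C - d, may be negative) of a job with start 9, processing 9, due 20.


Completion = 9 + 9 = 18
Lateness = C - d = 18 - 20
= -2


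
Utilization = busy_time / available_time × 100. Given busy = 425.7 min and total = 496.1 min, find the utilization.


Utilization = busy / total × 100
= 425.7 / 496.1 × 100
= 85.8%


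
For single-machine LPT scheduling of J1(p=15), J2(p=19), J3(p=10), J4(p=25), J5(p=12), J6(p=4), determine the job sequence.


LPT: sort by longest processing time first
  J4: p=25
  J2: p=19
  J1: p=15
  J5: p=12
  J3: p=10
  J6: p=4
Order: J4 → J2 → J1 → J5 → J3 → J6


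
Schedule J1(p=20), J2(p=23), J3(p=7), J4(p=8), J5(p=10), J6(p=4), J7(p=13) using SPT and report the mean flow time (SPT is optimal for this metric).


SPT order: J6 → J3 → J4 → J5 → J7 → J1 → J2
Completion times:
  J6: C=4
  J3: C=11
  J4: C=19
  J5: C=29
  J7: C=42
  J1: C=62
  J2: C=85
Sum = 252, n = 7
Mean flow = 252/7
= 36.00
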